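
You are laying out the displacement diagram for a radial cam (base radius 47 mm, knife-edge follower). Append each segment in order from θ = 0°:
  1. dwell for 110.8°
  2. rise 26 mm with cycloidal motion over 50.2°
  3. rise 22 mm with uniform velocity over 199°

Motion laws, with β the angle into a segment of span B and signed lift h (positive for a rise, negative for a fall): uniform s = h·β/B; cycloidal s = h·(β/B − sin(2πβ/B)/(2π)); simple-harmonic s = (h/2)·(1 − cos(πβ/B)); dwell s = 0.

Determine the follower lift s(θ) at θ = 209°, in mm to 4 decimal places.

seg 1 [0°–110.8°] dwell: s stays 0.0000
seg 2 [110.8°–161°] cycloidal, h=26: full span → s += 26 → s = 26.0000
seg 3 [161°–360°] uniform, h=22: θ=209° here. β=48, B=199. 22·48/199 = 5.3065 → s = 31.3065

31.3065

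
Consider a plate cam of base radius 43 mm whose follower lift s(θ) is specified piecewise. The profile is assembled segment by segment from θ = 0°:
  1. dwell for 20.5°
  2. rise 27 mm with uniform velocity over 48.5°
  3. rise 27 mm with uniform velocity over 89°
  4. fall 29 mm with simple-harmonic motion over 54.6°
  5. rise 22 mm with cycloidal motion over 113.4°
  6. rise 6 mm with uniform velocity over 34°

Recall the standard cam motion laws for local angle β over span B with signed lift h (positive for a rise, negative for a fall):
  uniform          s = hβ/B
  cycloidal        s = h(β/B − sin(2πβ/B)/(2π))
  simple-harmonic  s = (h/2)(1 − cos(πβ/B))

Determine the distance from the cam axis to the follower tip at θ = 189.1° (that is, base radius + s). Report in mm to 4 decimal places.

seg 1 [0°–20.5°] dwell: s stays 0.0000
seg 2 [20.5°–69°] uniform, h=27: full span → s += 27 → s = 27.0000
seg 3 [69°–158°] uniform, h=27: full span → s += 27 → s = 54.0000
seg 4 [158°–212.6°] simple-harmonic, h=-29: θ=189.1° here. β=31.1, B=54.6. -29/2·(1 − cos(π·0.5696)) = -17.6452 → s = 36.3548
radial distance = base radius + s = 43 + 36.3548 = 79.3548

79.3548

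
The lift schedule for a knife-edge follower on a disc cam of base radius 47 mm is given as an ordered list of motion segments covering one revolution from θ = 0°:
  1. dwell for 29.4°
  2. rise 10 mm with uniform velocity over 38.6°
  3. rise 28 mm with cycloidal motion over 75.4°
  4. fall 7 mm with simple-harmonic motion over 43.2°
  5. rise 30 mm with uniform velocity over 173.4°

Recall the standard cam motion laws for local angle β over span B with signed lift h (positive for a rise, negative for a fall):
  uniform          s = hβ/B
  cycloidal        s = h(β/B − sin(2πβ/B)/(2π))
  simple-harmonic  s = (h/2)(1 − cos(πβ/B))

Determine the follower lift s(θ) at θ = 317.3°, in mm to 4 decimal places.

seg 1 [0°–29.4°] dwell: s stays 0.0000
seg 2 [29.4°–68°] uniform, h=10: full span → s += 10 → s = 10.0000
seg 3 [68°–143.4°] cycloidal, h=28: full span → s += 28 → s = 38.0000
seg 4 [143.4°–186.6°] simple-harmonic, h=-7: full span → s += -7 → s = 31.0000
seg 5 [186.6°–360°] uniform, h=30: θ=317.3° here. β=130.7, B=173.4. 30·130.7/173.4 = 22.6125 → s = 53.6125

53.6125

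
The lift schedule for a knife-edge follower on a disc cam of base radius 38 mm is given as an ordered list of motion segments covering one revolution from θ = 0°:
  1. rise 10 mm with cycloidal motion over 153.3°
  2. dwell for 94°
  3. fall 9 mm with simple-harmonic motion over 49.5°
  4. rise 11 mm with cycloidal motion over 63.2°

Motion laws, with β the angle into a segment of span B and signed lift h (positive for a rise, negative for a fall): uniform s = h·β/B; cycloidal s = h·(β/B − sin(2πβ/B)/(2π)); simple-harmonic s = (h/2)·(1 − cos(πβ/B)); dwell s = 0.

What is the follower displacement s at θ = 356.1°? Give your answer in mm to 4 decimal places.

seg 1 [0°–153.3°] cycloidal, h=10: full span → s += 10 → s = 10.0000
seg 2 [153.3°–247.3°] dwell: s stays 10.0000
seg 3 [247.3°–296.8°] simple-harmonic, h=-9: full span → s += -9 → s = 1.0000
seg 4 [296.8°–360°] cycloidal, h=11: θ=356.1° here. β=59.3, B=63.2. 11·(0.9383 − sin(2π·0.9383)/(2π)) = 10.9831 → s = 11.9831

11.9831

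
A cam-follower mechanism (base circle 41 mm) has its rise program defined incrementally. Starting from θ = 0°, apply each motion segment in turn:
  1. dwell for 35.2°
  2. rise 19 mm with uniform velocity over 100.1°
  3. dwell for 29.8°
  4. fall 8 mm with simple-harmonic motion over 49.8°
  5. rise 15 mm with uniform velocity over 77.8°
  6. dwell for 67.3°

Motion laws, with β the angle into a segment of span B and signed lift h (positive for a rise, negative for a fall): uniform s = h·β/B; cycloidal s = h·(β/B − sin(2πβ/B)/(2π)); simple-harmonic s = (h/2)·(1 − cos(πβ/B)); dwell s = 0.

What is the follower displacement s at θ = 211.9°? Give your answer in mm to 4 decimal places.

seg 1 [0°–35.2°] dwell: s stays 0.0000
seg 2 [35.2°–135.3°] uniform, h=19: full span → s += 19 → s = 19.0000
seg 3 [135.3°–165.1°] dwell: s stays 19.0000
seg 4 [165.1°–214.9°] simple-harmonic, h=-8: θ=211.9° here. β=46.8, B=49.8. -8/2·(1 − cos(π·0.9398)) = -7.9286 → s = 11.0714

11.0714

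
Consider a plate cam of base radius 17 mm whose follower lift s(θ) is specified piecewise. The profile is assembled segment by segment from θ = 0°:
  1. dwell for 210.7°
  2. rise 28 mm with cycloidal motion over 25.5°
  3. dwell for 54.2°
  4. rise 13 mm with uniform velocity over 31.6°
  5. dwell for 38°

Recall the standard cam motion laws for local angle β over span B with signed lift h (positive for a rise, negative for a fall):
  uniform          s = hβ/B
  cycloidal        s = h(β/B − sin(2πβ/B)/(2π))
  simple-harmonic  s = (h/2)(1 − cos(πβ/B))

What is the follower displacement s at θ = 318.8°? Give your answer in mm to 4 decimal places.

seg 1 [0°–210.7°] dwell: s stays 0.0000
seg 2 [210.7°–236.2°] cycloidal, h=28: full span → s += 28 → s = 28.0000
seg 3 [236.2°–290.4°] dwell: s stays 28.0000
seg 4 [290.4°–322°] uniform, h=13: θ=318.8° here. β=28.4, B=31.6. 13·28.4/31.6 = 11.6835 → s = 39.6835

39.6835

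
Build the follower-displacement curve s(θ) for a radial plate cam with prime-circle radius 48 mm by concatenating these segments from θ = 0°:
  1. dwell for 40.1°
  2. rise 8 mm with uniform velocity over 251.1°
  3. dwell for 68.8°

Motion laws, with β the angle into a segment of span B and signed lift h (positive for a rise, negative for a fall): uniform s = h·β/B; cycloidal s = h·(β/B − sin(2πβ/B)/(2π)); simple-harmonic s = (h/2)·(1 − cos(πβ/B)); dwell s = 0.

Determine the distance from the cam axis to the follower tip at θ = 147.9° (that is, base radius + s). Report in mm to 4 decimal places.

seg 1 [0°–40.1°] dwell: s stays 0.0000
seg 2 [40.1°–291.2°] uniform, h=8: θ=147.9° here. β=107.8, B=251.1. 8·107.8/251.1 = 3.4345 → s = 3.4345
radial distance = base radius + s = 48 + 3.4345 = 51.4345

51.4345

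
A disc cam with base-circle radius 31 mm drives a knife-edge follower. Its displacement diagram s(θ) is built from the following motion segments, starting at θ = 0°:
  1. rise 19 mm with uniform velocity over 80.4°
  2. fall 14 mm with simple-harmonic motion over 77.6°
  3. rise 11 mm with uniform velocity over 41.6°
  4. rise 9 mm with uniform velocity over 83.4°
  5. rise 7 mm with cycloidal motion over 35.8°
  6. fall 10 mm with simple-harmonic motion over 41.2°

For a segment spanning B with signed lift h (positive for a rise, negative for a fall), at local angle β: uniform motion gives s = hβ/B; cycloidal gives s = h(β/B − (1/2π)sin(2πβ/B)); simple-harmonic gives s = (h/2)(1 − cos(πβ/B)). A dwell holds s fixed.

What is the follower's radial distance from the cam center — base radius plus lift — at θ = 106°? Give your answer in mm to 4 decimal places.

seg 1 [0°–80.4°] uniform, h=19: full span → s += 19 → s = 19.0000
seg 2 [80.4°–158°] simple-harmonic, h=-14: θ=106° here. β=25.6, B=77.6. -14/2·(1 − cos(π·0.3299)) = -3.4348 → s = 15.5652
radial distance = base radius + s = 31 + 15.5652 = 46.5652

46.5652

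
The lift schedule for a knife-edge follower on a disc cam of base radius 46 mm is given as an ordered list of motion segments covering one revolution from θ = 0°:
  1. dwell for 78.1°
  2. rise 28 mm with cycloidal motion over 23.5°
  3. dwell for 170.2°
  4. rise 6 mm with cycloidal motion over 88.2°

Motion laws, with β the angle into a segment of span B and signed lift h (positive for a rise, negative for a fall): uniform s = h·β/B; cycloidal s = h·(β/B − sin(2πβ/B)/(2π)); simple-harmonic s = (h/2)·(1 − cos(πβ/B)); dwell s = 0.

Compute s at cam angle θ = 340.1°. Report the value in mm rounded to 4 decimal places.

seg 1 [0°–78.1°] dwell: s stays 0.0000
seg 2 [78.1°–101.6°] cycloidal, h=28: full span → s += 28 → s = 28.0000
seg 3 [101.6°–271.8°] dwell: s stays 28.0000
seg 4 [271.8°–360°] cycloidal, h=6: θ=340.1° here. β=68.3, B=88.2. 6·(0.7744 − sin(2π·0.7744)/(2π)) = 5.5900 → s = 33.5900

33.5900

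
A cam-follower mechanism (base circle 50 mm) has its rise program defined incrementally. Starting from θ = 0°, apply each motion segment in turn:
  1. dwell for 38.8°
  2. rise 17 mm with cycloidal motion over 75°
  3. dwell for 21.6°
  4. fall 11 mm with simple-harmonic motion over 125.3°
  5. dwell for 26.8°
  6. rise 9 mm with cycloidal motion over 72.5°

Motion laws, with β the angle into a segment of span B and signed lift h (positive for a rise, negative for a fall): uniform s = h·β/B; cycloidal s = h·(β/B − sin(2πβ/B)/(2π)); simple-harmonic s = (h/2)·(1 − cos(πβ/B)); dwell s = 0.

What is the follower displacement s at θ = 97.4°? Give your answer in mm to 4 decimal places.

seg 1 [0°–38.8°] dwell: s stays 0.0000
seg 2 [38.8°–113.8°] cycloidal, h=17: θ=97.4° here. β=58.6, B=75. 17·(0.7813 − sin(2π·0.7813)/(2π)) = 15.9360 → s = 15.9360

15.9360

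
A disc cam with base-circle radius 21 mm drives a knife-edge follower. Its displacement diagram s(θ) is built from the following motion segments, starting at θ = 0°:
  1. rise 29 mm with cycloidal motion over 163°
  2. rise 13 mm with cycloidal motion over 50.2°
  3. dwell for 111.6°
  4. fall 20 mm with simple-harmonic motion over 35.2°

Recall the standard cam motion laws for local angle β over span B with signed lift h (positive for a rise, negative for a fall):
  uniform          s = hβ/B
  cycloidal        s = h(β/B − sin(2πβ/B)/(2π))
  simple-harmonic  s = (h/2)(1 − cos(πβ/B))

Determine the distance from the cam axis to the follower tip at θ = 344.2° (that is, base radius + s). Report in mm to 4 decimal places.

seg 1 [0°–163°] cycloidal, h=29: full span → s += 29 → s = 29.0000
seg 2 [163°–213.2°] cycloidal, h=13: full span → s += 13 → s = 42.0000
seg 3 [213.2°–324.8°] dwell: s stays 42.0000
seg 4 [324.8°–360°] simple-harmonic, h=-20: θ=344.2° here. β=19.4, B=35.2. -20/2·(1 − cos(π·0.5511)) = -11.5996 → s = 30.4004
radial distance = base radius + s = 21 + 30.4004 = 51.4004

51.4004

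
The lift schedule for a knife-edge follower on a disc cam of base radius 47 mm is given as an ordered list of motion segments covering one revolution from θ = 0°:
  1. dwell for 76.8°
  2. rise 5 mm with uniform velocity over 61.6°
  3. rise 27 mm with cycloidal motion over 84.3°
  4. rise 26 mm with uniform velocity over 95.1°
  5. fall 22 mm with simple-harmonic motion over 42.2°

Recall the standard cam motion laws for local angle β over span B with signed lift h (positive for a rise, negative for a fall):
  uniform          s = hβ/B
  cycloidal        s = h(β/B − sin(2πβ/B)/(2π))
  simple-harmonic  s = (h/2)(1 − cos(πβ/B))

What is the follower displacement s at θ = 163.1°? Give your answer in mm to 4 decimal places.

seg 1 [0°–76.8°] dwell: s stays 0.0000
seg 2 [76.8°–138.4°] uniform, h=5: full span → s += 5 → s = 5.0000
seg 3 [138.4°–222.7°] cycloidal, h=27: θ=163.1° here. β=24.7, B=84.3. 27·(0.2930 − sin(2π·0.2930)/(2π)) = 3.7697 → s = 8.7697

8.7697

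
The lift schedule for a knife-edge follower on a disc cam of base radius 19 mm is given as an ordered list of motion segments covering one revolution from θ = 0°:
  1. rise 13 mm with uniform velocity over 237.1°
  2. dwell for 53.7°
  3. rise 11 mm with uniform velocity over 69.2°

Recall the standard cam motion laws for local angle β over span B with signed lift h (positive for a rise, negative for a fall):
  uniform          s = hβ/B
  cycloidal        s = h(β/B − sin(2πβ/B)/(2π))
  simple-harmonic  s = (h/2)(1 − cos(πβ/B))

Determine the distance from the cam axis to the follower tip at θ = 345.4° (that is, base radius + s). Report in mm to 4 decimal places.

seg 1 [0°–237.1°] uniform, h=13: full span → s += 13 → s = 13.0000
seg 2 [237.1°–290.8°] dwell: s stays 13.0000
seg 3 [290.8°–360°] uniform, h=11: θ=345.4° here. β=54.6, B=69.2. 11·54.6/69.2 = 8.6792 → s = 21.6792
radial distance = base radius + s = 19 + 21.6792 = 40.6792

40.6792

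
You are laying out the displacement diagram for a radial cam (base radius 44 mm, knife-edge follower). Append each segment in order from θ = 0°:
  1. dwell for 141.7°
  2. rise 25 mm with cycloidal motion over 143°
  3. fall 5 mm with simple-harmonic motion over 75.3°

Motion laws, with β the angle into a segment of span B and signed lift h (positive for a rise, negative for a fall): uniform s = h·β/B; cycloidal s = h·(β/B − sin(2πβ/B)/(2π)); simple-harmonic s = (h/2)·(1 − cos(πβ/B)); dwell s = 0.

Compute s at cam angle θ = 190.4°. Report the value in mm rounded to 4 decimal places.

seg 1 [0°–141.7°] dwell: s stays 0.0000
seg 2 [141.7°–284.7°] cycloidal, h=25: θ=190.4° here. β=48.7, B=143. 25·(0.3406 − sin(2π·0.3406)/(2π)) = 5.1620 → s = 5.1620

5.1620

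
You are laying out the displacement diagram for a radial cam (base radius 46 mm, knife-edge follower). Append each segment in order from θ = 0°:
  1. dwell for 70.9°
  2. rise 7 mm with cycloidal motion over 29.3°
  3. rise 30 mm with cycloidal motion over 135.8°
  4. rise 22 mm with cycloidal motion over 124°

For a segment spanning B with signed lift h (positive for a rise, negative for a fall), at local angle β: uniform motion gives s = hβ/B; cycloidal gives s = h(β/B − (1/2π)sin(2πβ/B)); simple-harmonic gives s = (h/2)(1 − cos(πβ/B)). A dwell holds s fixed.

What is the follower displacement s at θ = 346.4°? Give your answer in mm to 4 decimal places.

seg 1 [0°–70.9°] dwell: s stays 0.0000
seg 2 [70.9°–100.2°] cycloidal, h=7: full span → s += 7 → s = 7.0000
seg 3 [100.2°–236°] cycloidal, h=30: full span → s += 30 → s = 37.0000
seg 4 [236°–360°] cycloidal, h=22: θ=346.4° here. β=110.4, B=124. 22·(0.8903 − sin(2π·0.8903)/(2π)) = 21.8135 → s = 58.8135

58.8135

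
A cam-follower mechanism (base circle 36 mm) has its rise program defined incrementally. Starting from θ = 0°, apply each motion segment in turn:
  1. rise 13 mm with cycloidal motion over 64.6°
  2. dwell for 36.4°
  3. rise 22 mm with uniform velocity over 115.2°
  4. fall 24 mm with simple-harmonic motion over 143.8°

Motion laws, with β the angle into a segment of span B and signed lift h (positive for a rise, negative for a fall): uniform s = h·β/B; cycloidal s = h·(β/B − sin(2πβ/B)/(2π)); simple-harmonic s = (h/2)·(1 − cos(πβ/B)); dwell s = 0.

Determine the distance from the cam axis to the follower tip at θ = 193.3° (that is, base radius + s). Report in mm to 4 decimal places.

seg 1 [0°–64.6°] cycloidal, h=13: full span → s += 13 → s = 13.0000
seg 2 [64.6°–101°] dwell: s stays 13.0000
seg 3 [101°–216.2°] uniform, h=22: θ=193.3° here. β=92.3, B=115.2. 22·92.3/115.2 = 17.6267 → s = 30.6267
radial distance = base radius + s = 36 + 30.6267 = 66.6267

66.6267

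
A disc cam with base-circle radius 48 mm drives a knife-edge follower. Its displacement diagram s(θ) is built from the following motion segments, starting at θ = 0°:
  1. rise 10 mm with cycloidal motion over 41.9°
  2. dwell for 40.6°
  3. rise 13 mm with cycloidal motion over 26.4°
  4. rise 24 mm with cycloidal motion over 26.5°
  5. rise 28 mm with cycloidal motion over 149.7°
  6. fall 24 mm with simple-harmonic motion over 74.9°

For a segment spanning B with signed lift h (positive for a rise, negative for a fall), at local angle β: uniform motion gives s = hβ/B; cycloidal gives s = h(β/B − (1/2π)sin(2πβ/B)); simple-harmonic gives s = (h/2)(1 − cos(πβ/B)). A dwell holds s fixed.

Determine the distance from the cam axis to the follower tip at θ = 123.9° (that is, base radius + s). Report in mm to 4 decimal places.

seg 1 [0°–41.9°] cycloidal, h=10: full span → s += 10 → s = 10.0000
seg 2 [41.9°–82.5°] dwell: s stays 10.0000
seg 3 [82.5°–108.9°] cycloidal, h=13: full span → s += 13 → s = 23.0000
seg 4 [108.9°–135.4°] cycloidal, h=24: θ=123.9° here. β=15, B=26.5. 24·(0.5660 − sin(2π·0.5660)/(2π)) = 15.1247 → s = 38.1247
radial distance = base radius + s = 48 + 38.1247 = 86.1247

86.1247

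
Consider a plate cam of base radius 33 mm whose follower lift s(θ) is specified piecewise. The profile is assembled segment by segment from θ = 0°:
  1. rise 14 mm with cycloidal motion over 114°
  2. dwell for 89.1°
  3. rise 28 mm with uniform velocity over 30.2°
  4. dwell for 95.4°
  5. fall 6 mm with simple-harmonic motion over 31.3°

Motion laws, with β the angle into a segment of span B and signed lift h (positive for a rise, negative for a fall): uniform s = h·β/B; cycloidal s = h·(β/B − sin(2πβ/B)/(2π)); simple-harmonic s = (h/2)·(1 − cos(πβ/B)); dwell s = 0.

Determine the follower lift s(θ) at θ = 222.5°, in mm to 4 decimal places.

seg 1 [0°–114°] cycloidal, h=14: full span → s += 14 → s = 14.0000
seg 2 [114°–203.1°] dwell: s stays 14.0000
seg 3 [203.1°–233.3°] uniform, h=28: θ=222.5° here. β=19.4, B=30.2. 28·19.4/30.2 = 17.9868 → s = 31.9868

31.9868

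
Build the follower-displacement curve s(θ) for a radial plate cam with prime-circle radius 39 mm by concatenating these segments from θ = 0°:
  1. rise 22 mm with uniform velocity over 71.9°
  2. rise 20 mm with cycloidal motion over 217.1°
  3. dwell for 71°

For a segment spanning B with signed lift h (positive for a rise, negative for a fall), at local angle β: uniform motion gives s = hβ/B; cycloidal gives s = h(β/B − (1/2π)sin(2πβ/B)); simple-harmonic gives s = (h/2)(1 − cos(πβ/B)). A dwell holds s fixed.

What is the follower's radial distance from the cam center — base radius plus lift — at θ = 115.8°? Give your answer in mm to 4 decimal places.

seg 1 [0°–71.9°] uniform, h=22: full span → s += 22 → s = 22.0000
seg 2 [71.9°–289°] cycloidal, h=20: θ=115.8° here. β=43.9, B=217.1. 20·(0.2022 − sin(2π·0.2022)/(2π)) = 1.0035 → s = 23.0035
radial distance = base radius + s = 39 + 23.0035 = 62.0035

62.0035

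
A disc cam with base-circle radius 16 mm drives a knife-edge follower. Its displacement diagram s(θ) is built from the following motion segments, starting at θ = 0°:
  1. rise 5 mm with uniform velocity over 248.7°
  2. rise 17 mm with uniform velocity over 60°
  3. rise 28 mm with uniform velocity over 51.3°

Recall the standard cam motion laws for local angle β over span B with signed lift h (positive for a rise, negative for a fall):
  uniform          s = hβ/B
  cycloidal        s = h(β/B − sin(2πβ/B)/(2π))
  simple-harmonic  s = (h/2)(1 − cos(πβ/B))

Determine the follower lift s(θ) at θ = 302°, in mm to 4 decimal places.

seg 1 [0°–248.7°] uniform, h=5: full span → s += 5 → s = 5.0000
seg 2 [248.7°–308.7°] uniform, h=17: θ=302° here. β=53.3, B=60. 17·53.3/60 = 15.1017 → s = 20.1017

20.1017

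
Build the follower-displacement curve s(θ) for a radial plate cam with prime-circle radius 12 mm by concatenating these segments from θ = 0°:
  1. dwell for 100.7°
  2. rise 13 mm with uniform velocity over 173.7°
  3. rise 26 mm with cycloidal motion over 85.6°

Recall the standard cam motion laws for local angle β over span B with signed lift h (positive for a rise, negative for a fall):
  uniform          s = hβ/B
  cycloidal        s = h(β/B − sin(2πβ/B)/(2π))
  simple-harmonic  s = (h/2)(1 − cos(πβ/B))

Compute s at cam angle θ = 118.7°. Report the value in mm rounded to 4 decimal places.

seg 1 [0°–100.7°] dwell: s stays 0.0000
seg 2 [100.7°–274.4°] uniform, h=13: θ=118.7° here. β=18, B=173.7. 13·18/173.7 = 1.3472 → s = 1.3472

1.3472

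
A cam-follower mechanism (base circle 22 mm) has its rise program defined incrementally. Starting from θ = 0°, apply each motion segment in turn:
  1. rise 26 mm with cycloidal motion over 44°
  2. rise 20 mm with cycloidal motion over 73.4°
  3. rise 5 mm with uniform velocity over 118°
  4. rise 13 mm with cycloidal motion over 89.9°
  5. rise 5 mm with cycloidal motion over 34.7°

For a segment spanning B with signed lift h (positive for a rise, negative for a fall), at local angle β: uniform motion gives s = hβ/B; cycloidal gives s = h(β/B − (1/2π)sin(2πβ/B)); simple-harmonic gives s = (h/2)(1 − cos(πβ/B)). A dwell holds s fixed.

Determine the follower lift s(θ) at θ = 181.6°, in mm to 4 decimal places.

seg 1 [0°–44°] cycloidal, h=26: full span → s += 26 → s = 26.0000
seg 2 [44°–117.4°] cycloidal, h=20: full span → s += 20 → s = 46.0000
seg 3 [117.4°–235.4°] uniform, h=5: θ=181.6° here. β=64.2, B=118. 5·64.2/118 = 2.7203 → s = 48.7203

48.7203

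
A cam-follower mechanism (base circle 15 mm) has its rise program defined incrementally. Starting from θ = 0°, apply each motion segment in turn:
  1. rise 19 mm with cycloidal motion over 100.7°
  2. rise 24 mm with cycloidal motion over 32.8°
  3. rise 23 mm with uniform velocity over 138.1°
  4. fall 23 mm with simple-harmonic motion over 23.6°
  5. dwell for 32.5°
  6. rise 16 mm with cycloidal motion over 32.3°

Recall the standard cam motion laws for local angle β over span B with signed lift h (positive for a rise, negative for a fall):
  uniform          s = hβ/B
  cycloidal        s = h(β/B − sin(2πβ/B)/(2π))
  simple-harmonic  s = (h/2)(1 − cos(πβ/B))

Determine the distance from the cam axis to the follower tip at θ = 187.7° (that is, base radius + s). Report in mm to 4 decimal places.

seg 1 [0°–100.7°] cycloidal, h=19: full span → s += 19 → s = 19.0000
seg 2 [100.7°–133.5°] cycloidal, h=24: full span → s += 24 → s = 43.0000
seg 3 [133.5°–271.6°] uniform, h=23: θ=187.7° here. β=54.2, B=138.1. 23·54.2/138.1 = 9.0268 → s = 52.0268
radial distance = base radius + s = 15 + 52.0268 = 67.0268

67.0268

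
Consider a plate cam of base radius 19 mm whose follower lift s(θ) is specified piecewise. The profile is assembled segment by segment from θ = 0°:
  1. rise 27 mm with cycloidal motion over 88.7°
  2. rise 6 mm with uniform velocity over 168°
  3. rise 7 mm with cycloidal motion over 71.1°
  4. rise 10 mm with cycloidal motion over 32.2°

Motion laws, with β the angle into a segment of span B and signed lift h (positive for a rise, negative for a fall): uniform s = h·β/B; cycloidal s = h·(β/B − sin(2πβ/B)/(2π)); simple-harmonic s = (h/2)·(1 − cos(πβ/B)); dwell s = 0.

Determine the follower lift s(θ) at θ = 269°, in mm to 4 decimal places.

seg 1 [0°–88.7°] cycloidal, h=27: full span → s += 27 → s = 27.0000
seg 2 [88.7°–256.7°] uniform, h=6: full span → s += 6 → s = 33.0000
seg 3 [256.7°–327.8°] cycloidal, h=7: θ=269° here. β=12.3, B=71.1. 7·(0.1730 − sin(2π·0.1730)/(2π)) = 0.2248 → s = 33.2248

33.2248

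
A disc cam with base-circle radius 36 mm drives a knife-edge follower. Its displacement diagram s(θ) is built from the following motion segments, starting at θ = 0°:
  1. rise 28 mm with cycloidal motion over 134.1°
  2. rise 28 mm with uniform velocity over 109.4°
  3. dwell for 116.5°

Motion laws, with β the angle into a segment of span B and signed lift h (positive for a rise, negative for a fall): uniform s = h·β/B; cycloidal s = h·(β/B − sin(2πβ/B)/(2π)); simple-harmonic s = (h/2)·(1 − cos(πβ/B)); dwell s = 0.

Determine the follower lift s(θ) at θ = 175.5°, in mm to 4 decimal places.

seg 1 [0°–134.1°] cycloidal, h=28: full span → s += 28 → s = 28.0000
seg 2 [134.1°–243.5°] uniform, h=28: θ=175.5° here. β=41.4, B=109.4. 28·41.4/109.4 = 10.5960 → s = 38.5960

38.5960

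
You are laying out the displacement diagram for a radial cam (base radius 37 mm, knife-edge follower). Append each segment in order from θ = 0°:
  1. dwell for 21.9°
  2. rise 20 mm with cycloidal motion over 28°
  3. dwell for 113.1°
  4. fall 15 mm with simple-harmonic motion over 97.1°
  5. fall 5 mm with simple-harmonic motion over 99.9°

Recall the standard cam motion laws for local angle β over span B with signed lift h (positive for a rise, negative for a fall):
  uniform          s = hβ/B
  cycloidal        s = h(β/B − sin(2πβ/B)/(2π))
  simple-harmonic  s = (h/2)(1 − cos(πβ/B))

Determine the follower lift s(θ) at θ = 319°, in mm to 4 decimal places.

seg 1 [0°–21.9°] dwell: s stays 0.0000
seg 2 [21.9°–49.9°] cycloidal, h=20: full span → s += 20 → s = 20.0000
seg 3 [49.9°–163°] dwell: s stays 20.0000
seg 4 [163°–260.1°] simple-harmonic, h=-15: full span → s += -15 → s = 5.0000
seg 5 [260.1°–360°] simple-harmonic, h=-5: θ=319° here. β=58.9, B=99.9. -5/2·(1 − cos(π·0.5896)) = -3.1944 → s = 1.8056

1.8056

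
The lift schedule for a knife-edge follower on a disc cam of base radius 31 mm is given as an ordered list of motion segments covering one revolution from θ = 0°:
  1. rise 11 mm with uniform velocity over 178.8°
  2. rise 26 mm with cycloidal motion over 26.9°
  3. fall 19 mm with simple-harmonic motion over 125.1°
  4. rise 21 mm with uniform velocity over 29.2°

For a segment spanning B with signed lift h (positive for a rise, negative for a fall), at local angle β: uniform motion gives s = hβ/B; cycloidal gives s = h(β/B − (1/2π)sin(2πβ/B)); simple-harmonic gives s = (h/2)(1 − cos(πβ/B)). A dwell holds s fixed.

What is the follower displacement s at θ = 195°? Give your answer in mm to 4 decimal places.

seg 1 [0°–178.8°] uniform, h=11: full span → s += 11 → s = 11.0000
seg 2 [178.8°–205.7°] cycloidal, h=26: θ=195° here. β=16.2, B=26.9. 26·(0.6022 − sin(2π·0.6022)/(2π)) = 18.1369 → s = 29.1369

29.1369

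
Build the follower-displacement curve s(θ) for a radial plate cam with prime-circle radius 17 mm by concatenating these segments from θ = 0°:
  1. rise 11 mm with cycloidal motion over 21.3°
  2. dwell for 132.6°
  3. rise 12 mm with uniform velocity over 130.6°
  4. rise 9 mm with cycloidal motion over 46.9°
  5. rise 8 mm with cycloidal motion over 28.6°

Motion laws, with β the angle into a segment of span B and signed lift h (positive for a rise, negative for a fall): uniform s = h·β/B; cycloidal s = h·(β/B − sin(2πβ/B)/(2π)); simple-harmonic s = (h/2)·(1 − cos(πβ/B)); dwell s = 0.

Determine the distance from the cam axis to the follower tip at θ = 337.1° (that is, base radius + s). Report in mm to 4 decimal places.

seg 1 [0°–21.3°] cycloidal, h=11: full span → s += 11 → s = 11.0000
seg 2 [21.3°–153.9°] dwell: s stays 11.0000
seg 3 [153.9°–284.5°] uniform, h=12: full span → s += 12 → s = 23.0000
seg 4 [284.5°–331.4°] cycloidal, h=9: full span → s += 9 → s = 32.0000
seg 5 [331.4°–360°] cycloidal, h=8: θ=337.1° here. β=5.7, B=28.6. 8·(0.1993 − sin(2π·0.1993)/(2π)) = 0.3852 → s = 32.3852
radial distance = base radius + s = 17 + 32.3852 = 49.3852

49.3852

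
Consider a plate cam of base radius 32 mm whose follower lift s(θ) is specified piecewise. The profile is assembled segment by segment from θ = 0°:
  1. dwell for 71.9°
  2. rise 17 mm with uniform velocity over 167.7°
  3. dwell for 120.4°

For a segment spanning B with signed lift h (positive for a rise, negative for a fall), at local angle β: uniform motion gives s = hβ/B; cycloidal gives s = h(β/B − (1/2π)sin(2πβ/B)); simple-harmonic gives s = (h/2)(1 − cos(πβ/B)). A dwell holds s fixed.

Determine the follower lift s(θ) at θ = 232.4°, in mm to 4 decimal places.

seg 1 [0°–71.9°] dwell: s stays 0.0000
seg 2 [71.9°–239.6°] uniform, h=17: θ=232.4° here. β=160.5, B=167.7. 17·160.5/167.7 = 16.2701 → s = 16.2701

16.2701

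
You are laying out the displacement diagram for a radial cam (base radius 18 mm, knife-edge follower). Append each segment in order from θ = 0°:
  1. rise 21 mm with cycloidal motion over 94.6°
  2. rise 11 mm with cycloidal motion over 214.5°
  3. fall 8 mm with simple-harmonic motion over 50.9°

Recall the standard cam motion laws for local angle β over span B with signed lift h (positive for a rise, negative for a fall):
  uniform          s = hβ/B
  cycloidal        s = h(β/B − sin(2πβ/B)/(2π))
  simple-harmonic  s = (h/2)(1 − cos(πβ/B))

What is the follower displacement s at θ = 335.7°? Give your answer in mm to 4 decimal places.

seg 1 [0°–94.6°] cycloidal, h=21: full span → s += 21 → s = 21.0000
seg 2 [94.6°–309.1°] cycloidal, h=11: full span → s += 11 → s = 32.0000
seg 3 [309.1°–360°] simple-harmonic, h=-8: θ=335.7° here. β=26.6, B=50.9. -8/2·(1 − cos(π·0.5226)) = -4.2837 → s = 27.7163

27.7163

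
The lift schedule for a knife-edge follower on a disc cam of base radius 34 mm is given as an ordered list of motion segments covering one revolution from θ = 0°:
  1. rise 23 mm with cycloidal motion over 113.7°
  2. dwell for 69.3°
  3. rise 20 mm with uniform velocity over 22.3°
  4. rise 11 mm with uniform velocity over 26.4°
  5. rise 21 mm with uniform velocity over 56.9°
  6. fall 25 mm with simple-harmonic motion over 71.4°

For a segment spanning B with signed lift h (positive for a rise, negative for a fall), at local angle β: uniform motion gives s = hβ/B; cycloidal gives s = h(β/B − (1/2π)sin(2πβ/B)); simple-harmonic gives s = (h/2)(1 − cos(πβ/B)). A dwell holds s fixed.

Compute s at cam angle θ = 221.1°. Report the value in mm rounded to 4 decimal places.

seg 1 [0°–113.7°] cycloidal, h=23: full span → s += 23 → s = 23.0000
seg 2 [113.7°–183°] dwell: s stays 23.0000
seg 3 [183°–205.3°] uniform, h=20: full span → s += 20 → s = 43.0000
seg 4 [205.3°–231.7°] uniform, h=11: θ=221.1° here. β=15.8, B=26.4. 11·15.8/26.4 = 6.5833 → s = 49.5833

49.5833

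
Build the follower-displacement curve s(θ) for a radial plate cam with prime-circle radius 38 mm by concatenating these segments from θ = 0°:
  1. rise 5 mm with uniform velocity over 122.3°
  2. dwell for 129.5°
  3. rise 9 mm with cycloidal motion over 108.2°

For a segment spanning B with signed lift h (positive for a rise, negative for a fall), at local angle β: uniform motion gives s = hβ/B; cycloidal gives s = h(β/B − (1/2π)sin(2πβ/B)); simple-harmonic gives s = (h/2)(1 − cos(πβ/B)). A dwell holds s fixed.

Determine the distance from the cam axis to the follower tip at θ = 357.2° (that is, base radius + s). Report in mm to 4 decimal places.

seg 1 [0°–122.3°] uniform, h=5: full span → s += 5 → s = 5.0000
seg 2 [122.3°–251.8°] dwell: s stays 5.0000
seg 3 [251.8°–360°] cycloidal, h=9: θ=357.2° here. β=105.4, B=108.2. 9·(0.9741 − sin(2π·0.9741)/(2π)) = 8.9990 → s = 13.9990
radial distance = base radius + s = 38 + 13.9990 = 51.9990

51.9990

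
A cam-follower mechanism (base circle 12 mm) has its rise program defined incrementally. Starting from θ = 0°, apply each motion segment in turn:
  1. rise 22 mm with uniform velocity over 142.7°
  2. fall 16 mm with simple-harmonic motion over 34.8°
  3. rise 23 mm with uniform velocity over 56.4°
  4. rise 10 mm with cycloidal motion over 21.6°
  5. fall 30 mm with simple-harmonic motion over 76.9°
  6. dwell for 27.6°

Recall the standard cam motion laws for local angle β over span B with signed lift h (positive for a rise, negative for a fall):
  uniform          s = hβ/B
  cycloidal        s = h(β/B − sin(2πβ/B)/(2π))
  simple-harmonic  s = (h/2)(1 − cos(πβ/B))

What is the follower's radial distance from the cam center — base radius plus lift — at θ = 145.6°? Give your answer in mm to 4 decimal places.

seg 1 [0°–142.7°] uniform, h=22: full span → s += 22 → s = 22.0000
seg 2 [142.7°–177.5°] simple-harmonic, h=-16: θ=145.6° here. β=2.9, B=34.8. -16/2·(1 − cos(π·0.0833)) = -0.2726 → s = 21.7274
radial distance = base radius + s = 12 + 21.7274 = 33.7274

33.7274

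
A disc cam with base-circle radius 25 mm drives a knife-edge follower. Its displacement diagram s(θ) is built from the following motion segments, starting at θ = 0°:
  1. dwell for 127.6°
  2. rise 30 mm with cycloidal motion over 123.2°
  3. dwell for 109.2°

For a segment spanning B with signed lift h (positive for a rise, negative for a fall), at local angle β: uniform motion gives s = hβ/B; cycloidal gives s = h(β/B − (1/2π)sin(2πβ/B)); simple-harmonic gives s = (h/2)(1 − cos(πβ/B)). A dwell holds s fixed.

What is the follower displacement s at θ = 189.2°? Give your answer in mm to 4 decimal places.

seg 1 [0°–127.6°] dwell: s stays 0.0000
seg 2 [127.6°–250.8°] cycloidal, h=30: θ=189.2° here. β=61.6, B=123.2. 30·(0.5000 − sin(2π·0.5000)/(2π)) = 15.0000 → s = 15.0000

15.0000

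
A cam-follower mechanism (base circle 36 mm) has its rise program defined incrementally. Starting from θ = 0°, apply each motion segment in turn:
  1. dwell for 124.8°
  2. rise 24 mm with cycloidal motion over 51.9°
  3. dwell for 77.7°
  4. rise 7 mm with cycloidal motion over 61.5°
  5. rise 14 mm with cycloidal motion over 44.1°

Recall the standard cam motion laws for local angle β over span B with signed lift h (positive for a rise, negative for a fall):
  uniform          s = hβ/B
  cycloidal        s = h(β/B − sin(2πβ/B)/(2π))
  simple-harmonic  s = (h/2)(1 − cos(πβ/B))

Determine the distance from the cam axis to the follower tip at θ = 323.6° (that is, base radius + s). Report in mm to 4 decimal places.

seg 1 [0°–124.8°] dwell: s stays 0.0000
seg 2 [124.8°–176.7°] cycloidal, h=24: full span → s += 24 → s = 24.0000
seg 3 [176.7°–254.4°] dwell: s stays 24.0000
seg 4 [254.4°–315.9°] cycloidal, h=7: full span → s += 7 → s = 31.0000
seg 5 [315.9°–360°] cycloidal, h=14: θ=323.6° here. β=7.7, B=44.1. 14·(0.1746 − sin(2π·0.1746)/(2π)) = 0.4617 → s = 31.4617
radial distance = base radius + s = 36 + 31.4617 = 67.4617

67.4617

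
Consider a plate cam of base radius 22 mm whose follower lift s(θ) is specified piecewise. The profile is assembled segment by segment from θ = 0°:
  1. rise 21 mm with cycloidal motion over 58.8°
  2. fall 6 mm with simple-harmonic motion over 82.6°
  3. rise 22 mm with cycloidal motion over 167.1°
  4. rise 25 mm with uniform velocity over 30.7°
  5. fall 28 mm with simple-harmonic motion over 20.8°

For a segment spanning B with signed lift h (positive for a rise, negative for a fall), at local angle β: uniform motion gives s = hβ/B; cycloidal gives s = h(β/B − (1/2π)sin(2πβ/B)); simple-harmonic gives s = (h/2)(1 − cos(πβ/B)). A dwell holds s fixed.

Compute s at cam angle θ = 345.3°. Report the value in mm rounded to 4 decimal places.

seg 1 [0°–58.8°] cycloidal, h=21: full span → s += 21 → s = 21.0000
seg 2 [58.8°–141.4°] simple-harmonic, h=-6: full span → s += -6 → s = 15.0000
seg 3 [141.4°–308.5°] cycloidal, h=22: full span → s += 22 → s = 37.0000
seg 4 [308.5°–339.2°] uniform, h=25: full span → s += 25 → s = 62.0000
seg 5 [339.2°–360°] simple-harmonic, h=-28: θ=345.3° here. β=6.1, B=20.8. -28/2·(1 − cos(π·0.2933)) = -5.5334 → s = 56.4666

56.4666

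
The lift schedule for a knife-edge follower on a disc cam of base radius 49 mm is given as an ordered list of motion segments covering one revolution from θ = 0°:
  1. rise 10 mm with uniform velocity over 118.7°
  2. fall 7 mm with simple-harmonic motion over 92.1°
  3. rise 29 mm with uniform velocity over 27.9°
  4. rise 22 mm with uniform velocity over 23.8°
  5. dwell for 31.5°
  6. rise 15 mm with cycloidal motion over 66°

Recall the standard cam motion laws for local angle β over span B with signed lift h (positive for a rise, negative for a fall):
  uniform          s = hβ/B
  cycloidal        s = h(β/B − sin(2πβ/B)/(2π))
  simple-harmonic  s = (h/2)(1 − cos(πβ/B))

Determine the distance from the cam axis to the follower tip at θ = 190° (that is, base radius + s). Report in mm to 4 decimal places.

seg 1 [0°–118.7°] uniform, h=10: full span → s += 10 → s = 10.0000
seg 2 [118.7°–210.8°] simple-harmonic, h=-7: θ=190° here. β=71.3, B=92.1. -7/2·(1 − cos(π·0.7742)) = -6.1554 → s = 3.8446
radial distance = base radius + s = 49 + 3.8446 = 52.8446

52.8446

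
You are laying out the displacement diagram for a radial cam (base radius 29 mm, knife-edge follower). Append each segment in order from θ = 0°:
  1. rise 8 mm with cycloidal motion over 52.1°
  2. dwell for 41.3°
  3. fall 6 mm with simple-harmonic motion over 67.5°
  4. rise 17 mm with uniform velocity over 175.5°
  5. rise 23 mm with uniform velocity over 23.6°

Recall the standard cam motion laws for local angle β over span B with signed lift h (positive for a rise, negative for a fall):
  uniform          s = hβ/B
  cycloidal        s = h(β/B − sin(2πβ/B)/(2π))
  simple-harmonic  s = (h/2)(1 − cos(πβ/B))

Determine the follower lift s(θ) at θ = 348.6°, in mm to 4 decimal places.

seg 1 [0°–52.1°] cycloidal, h=8: full span → s += 8 → s = 8.0000
seg 2 [52.1°–93.4°] dwell: s stays 8.0000
seg 3 [93.4°–160.9°] simple-harmonic, h=-6: full span → s += -6 → s = 2.0000
seg 4 [160.9°–336.4°] uniform, h=17: full span → s += 17 → s = 19.0000
seg 5 [336.4°–360°] uniform, h=23: θ=348.6° here. β=12.2, B=23.6. 23·12.2/23.6 = 11.8898 → s = 30.8898

30.8898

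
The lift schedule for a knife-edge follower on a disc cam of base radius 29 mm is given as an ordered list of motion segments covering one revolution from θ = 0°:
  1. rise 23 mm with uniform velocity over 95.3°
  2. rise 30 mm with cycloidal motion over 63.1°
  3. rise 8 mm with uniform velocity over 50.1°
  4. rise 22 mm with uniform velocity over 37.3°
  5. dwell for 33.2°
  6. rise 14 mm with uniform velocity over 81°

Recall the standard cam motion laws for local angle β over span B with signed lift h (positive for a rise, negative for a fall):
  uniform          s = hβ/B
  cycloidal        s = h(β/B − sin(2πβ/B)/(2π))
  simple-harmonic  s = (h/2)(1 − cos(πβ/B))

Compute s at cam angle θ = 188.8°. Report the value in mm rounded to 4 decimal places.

seg 1 [0°–95.3°] uniform, h=23: full span → s += 23 → s = 23.0000
seg 2 [95.3°–158.4°] cycloidal, h=30: full span → s += 30 → s = 53.0000
seg 3 [158.4°–208.5°] uniform, h=8: θ=188.8° here. β=30.4, B=50.1. 8·30.4/50.1 = 4.8543 → s = 57.8543

57.8543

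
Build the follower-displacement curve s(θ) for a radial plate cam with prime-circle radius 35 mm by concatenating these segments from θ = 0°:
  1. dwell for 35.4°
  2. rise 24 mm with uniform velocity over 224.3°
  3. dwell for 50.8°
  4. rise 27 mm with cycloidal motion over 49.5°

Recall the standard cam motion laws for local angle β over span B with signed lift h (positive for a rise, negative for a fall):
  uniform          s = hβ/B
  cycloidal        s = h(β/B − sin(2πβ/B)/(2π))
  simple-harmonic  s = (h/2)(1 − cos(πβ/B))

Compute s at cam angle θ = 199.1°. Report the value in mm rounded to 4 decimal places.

seg 1 [0°–35.4°] dwell: s stays 0.0000
seg 2 [35.4°–259.7°] uniform, h=24: θ=199.1° here. β=163.7, B=224.3. 24·163.7/224.3 = 17.5158 → s = 17.5158

17.5158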